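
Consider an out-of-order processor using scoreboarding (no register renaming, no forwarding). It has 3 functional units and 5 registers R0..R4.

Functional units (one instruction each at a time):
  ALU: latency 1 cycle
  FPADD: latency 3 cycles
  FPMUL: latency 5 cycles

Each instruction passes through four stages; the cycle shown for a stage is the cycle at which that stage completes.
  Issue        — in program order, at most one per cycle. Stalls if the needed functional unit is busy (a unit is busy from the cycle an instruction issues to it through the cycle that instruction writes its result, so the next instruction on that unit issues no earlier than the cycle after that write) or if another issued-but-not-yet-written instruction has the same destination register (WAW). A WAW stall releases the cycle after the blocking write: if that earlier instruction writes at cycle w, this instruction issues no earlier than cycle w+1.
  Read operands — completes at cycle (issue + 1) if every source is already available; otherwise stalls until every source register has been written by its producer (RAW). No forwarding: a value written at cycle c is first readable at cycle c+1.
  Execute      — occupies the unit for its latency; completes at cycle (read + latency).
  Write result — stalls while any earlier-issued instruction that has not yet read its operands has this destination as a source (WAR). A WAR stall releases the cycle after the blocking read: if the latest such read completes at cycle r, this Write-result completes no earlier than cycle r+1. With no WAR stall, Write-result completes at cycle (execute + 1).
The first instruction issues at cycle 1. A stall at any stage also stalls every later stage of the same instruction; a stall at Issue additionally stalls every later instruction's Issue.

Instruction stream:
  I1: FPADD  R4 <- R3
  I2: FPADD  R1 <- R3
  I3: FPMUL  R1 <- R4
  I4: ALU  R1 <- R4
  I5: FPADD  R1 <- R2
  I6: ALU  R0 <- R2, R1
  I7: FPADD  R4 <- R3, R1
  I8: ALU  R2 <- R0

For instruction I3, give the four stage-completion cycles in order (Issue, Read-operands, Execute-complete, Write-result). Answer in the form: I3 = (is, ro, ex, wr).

I3 = (13, 14, 19, 20)

[I1] 1/2/5/6
[I2] 7/8/11/12  (struct: FPADD busy until I1 writes@6)
[I3] 13/14/19/20  (WAW R1: wait I2 write@12)
[I4] 21/22/23/24  (WAW R1: wait I3 write@20)
[I5] 25/26/29/30  (WAW R1: wait I4 write@24)
[I6] 26/31/32/33  (RAW R1: wait I5 write@30)
[I7] 31/32/35/36  (struct: FPADD busy until I5 writes@30)
[I8] 34/35/36/37  (struct: ALU busy until I6 writes@33)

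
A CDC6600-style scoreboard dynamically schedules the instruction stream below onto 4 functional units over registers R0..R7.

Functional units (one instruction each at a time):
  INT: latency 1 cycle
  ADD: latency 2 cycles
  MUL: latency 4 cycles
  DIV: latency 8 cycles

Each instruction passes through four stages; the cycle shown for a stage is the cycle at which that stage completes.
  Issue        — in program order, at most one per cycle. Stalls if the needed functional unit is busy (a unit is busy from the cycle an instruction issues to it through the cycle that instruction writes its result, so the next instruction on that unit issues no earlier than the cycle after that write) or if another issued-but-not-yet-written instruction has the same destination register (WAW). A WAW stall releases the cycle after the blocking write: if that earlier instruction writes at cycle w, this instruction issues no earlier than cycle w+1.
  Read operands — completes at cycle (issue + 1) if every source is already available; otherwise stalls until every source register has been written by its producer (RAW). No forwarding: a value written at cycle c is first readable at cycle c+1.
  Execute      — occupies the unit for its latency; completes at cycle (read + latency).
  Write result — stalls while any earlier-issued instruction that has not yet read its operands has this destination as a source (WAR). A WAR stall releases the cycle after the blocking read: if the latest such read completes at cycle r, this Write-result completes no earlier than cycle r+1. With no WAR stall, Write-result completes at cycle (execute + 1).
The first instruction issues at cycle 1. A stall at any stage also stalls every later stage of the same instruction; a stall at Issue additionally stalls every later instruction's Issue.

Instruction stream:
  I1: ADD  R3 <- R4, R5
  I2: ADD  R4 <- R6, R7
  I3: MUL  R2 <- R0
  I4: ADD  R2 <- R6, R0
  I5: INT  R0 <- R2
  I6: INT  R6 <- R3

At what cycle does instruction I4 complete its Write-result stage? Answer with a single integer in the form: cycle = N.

t=1  I1→ADD
t=2  I1 RO
t=4  I1 EX
t=5  I1 WR R3
t=6  I2→ADD
t=7  I2 RO · I3→MUL
t=8  I3 RO
t=9  I2 EX
t=10  I2 WR R4
t=12  I3 EX
t=13  I3 WR R2
t=14  I4→ADD
t=15  I4 RO · I5→INT
t=17  I4 EX
t=18  I4 WR R2
t=19  I5 RO
t=20  I5 EX
t=21  I5 WR R0
t=22  I6→INT
t=23  I6 RO
t=24  I6 EX
t=25  I6 WR R6

cycle = 18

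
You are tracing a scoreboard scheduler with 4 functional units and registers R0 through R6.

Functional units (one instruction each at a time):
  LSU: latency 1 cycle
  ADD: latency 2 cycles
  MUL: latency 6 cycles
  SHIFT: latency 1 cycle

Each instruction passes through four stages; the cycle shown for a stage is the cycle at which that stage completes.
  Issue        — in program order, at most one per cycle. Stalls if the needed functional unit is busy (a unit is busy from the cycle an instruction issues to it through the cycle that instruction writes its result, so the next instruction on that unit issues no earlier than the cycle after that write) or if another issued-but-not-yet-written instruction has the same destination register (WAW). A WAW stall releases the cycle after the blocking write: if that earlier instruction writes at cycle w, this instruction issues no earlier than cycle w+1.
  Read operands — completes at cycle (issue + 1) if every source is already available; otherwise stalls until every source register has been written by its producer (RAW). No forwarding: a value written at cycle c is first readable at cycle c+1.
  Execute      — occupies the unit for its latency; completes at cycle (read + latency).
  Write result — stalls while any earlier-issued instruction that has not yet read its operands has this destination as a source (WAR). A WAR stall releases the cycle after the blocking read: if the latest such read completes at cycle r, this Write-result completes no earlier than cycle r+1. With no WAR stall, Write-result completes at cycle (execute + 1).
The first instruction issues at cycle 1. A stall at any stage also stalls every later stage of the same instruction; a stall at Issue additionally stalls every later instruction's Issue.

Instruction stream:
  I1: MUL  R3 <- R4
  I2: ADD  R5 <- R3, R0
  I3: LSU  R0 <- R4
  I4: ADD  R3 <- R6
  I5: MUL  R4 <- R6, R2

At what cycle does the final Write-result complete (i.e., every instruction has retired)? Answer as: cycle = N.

t=1  issue I1 (MUL)
t=2  I1 read-ops; issue I2 (ADD)
t=3  issue I3 (LSU)
t=4  I3 read-ops
t=5  I3 finished on LSU
t=8  I1 finished on MUL
t=9  I1→R3
t=10  I2 read-ops
t=11  I3→R0
t=12  I2 finished on ADD
t=13  I2→R5
t=14  issue I4 (ADD)
t=15  I4 read-ops; issue I5 (MUL)
t=16  I5 read-ops
t=17  I4 finished on ADD
t=18  I4→R3
t=22  I5 finished on MUL
t=23  I5→R4

cycle = 23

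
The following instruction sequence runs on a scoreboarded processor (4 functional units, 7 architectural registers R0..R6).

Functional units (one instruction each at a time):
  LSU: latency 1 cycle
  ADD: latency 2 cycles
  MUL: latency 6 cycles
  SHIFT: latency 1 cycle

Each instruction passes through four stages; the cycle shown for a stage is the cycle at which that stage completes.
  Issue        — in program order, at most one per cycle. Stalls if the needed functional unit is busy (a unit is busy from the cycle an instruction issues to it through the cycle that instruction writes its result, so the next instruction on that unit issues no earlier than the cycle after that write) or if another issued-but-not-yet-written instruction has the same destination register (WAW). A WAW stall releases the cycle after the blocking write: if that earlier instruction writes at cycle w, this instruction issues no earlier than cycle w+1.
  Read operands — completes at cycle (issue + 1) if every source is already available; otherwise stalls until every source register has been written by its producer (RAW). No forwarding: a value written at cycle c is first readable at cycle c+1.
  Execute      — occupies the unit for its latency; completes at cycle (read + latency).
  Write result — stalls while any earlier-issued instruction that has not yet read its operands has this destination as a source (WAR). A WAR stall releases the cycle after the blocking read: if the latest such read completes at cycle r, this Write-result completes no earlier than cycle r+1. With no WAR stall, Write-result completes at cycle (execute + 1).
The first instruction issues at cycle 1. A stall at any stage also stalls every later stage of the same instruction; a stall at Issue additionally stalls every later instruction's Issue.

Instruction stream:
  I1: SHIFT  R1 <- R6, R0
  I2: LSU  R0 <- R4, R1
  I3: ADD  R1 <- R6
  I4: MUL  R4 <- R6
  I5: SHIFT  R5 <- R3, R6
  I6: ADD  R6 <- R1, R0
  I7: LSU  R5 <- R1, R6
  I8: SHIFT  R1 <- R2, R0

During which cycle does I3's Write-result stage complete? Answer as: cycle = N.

cycle = 9

t=1  I1 dispatched to SHIFT
t=2  I1 operands ready, I2 dispatched to LSU
t=3  I1 complete
t=4  R1←I1
t=5  I2 operands ready, I3 dispatched to ADD
t=6  I2 complete, I3 operands ready, I4 dispatched to MUL
t=7  R0←I2, I4 operands ready, I5 dispatched to SHIFT
t=8  I3 complete, I5 operands ready
t=9  R1←I3, I5 complete
t=10  R5←I5, I6 dispatched to ADD
t=11  I6 operands ready, I7 dispatched to LSU
t=12  I8 dispatched to SHIFT
t=13  I4 complete, I6 complete, I8 operands ready
t=14  R4←I4, R6←I6, I8 complete
t=15  I7 operands ready
t=16  I7 complete, R1←I8
t=17  R5←I7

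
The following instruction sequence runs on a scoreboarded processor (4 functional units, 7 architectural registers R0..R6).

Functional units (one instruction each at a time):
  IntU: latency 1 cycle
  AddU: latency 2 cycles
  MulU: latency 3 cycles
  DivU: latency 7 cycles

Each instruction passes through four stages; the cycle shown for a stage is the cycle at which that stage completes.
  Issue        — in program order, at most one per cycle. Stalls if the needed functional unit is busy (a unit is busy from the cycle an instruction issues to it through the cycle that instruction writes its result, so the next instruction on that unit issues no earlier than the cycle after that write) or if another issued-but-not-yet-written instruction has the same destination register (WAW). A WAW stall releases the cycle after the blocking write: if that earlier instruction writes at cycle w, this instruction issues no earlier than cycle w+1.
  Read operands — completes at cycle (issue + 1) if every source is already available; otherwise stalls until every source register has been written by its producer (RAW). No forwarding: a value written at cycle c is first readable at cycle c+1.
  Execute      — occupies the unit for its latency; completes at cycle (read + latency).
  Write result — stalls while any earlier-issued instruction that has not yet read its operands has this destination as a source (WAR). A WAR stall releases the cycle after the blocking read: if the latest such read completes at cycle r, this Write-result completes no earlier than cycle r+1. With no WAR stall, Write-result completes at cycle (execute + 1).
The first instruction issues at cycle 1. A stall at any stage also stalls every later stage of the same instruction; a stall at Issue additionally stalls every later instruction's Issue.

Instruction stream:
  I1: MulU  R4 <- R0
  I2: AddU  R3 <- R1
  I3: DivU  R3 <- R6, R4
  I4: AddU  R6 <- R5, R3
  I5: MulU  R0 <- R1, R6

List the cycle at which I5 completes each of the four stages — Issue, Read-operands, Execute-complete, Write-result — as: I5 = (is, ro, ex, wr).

1) issue 1, read 2, done 5, write 6
2) issue 2, read 3, done 5, write 6
3) issue 7, read 8, done 15, write 16  <WAW R3: wait I2 write@6>
4) issue 8, read 17, done 19, write 20  <RAW R3: wait I3 write@16>
5) issue 9, read 21, done 24, write 25  <RAW R6: wait I4 write@20>

I5 = (9, 21, 24, 25)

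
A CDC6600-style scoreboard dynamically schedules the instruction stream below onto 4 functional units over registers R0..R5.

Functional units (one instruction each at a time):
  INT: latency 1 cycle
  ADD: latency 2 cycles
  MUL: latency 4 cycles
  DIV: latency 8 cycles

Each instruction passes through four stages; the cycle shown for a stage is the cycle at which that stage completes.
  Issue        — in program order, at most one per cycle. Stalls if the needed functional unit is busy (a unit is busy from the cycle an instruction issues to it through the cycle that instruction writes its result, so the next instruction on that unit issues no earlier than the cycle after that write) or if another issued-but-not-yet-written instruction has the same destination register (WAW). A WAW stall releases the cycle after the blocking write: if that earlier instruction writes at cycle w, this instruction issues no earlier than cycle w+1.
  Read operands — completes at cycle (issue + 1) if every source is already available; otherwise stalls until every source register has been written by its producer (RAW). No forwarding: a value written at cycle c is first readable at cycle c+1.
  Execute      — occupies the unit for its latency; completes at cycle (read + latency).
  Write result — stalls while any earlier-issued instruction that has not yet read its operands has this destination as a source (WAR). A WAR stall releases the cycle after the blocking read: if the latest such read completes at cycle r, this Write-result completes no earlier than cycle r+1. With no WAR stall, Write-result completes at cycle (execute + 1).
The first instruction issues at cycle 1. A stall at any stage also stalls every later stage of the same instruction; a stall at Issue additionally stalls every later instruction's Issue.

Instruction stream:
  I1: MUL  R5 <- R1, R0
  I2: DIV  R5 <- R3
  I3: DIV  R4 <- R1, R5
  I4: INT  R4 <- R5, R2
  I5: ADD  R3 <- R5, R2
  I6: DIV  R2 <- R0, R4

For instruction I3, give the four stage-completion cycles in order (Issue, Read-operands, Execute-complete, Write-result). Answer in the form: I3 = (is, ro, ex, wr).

I3 = (19, 20, 28, 29)

c1: issue I1 (MUL)
c2: I1 read-ops
c6: I1 finished on MUL
c7: I1→R5
c8: issue I2 (DIV)
c9: I2 read-ops
c17: I2 finished on DIV
c18: I2→R5
c19: issue I3 (DIV)
c20: I3 read-ops
c28: I3 finished on DIV
c29: I3→R4
c30: issue I4 (INT)
c31: I4 read-ops | issue I5 (ADD)
c32: I4 finished on INT | I5 read-ops | issue I6 (DIV)
c33: I4→R4
c34: I5 finished on ADD | I6 read-ops
c35: I5→R3
c42: I6 finished on DIV
c43: I6→R2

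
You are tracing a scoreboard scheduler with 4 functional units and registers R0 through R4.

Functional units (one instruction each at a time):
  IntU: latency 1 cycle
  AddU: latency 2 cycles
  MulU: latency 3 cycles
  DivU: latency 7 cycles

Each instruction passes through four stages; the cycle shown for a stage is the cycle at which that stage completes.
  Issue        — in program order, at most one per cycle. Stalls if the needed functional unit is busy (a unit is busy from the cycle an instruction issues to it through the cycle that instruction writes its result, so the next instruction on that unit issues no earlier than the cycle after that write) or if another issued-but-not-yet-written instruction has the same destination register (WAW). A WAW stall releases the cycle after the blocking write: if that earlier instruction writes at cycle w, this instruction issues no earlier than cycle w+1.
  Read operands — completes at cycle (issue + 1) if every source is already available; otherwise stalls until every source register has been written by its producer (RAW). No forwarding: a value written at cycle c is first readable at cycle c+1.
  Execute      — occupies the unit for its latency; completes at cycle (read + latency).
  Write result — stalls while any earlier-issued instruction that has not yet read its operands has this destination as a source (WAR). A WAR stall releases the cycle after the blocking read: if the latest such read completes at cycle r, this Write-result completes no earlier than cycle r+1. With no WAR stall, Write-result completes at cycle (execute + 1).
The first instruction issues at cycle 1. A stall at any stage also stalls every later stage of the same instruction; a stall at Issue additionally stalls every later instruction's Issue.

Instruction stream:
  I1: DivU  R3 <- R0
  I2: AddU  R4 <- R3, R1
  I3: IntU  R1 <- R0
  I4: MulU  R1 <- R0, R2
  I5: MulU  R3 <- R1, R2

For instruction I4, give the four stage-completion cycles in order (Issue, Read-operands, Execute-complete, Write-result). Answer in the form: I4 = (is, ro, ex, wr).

1) issue 1, read 2, done 9, write 10
2) issue 2, read 11, done 13, write 14  <RAW R3: wait I1 write@10>
3) issue 3, read 4, done 5, write 12  <WAR R1: wait I2 read@11>
4) issue 13, read 14, done 17, write 18  <WAW R1: wait I3 write@12>
5) issue 19, read 20, done 23, write 24  <struct: MulU busy until I4 writes@18>

I4 = (13, 14, 17, 18)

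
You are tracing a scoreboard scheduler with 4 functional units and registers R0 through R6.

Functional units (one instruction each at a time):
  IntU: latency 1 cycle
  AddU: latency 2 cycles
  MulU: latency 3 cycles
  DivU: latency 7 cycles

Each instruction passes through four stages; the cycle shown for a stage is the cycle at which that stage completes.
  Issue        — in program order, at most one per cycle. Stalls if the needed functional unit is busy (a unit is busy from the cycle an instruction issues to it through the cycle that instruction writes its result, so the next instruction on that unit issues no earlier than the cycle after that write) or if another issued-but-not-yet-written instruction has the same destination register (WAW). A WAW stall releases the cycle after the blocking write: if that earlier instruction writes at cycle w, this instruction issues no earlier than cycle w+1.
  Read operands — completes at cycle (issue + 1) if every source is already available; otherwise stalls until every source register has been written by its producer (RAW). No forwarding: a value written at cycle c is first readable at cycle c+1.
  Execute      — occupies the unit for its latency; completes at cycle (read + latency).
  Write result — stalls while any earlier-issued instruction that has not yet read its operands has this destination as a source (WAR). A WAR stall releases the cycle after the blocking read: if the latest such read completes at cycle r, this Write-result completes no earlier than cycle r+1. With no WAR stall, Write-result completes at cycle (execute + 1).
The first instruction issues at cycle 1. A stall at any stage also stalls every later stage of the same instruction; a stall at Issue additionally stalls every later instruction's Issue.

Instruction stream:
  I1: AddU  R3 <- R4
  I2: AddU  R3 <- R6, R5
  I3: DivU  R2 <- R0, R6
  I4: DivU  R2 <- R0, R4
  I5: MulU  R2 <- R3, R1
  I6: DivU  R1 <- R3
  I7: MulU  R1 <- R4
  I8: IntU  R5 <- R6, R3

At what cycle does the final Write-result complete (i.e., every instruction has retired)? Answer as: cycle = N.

cycle = 43

[1] I1 issues→AddU
[2] I1 reads
[4] I1 exec-done
[5] I1 writes R3
[6] I2 issues→AddU
[7] I2 reads; I3 issues→DivU
[8] I3 reads
[9] I2 exec-done
[10] I2 writes R3
[15] I3 exec-done
[16] I3 writes R2
[17] I4 issues→DivU
[18] I4 reads
[25] I4 exec-done
[26] I4 writes R2
[27] I5 issues→MulU
[28] I5 reads; I6 issues→DivU
[29] I6 reads
[31] I5 exec-done
[32] I5 writes R2
[36] I6 exec-done
[37] I6 writes R1
[38] I7 issues→MulU
[39] I7 reads; I8 issues→IntU
[40] I8 reads
[41] I8 exec-done
[42] I7 exec-done; I8 writes R5
[43] I7 writes R1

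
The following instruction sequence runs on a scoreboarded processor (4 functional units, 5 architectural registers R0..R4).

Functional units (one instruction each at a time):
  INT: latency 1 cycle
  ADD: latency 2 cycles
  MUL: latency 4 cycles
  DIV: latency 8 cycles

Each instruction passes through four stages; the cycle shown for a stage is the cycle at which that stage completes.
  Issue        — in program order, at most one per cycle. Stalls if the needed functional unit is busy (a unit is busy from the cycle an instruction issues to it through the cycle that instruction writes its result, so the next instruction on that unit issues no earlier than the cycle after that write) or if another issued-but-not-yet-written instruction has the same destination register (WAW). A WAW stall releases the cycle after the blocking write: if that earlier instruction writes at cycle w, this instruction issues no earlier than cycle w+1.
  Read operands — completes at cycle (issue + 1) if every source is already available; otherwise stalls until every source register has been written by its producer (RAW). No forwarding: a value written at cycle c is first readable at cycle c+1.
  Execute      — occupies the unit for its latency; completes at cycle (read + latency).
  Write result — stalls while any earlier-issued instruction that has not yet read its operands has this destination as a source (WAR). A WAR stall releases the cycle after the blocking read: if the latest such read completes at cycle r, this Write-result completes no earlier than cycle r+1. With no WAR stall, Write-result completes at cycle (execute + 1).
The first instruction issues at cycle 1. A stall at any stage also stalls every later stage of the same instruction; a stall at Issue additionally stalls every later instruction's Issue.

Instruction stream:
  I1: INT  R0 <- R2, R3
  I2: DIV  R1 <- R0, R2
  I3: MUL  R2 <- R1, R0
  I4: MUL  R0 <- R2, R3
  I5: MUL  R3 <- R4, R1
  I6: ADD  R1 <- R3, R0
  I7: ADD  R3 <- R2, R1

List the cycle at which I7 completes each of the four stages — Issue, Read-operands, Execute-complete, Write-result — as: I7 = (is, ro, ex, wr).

I7 = (39, 40, 42, 43)

c1: I1→INT
c2: I1 RO · I2→DIV
c3: I1 EX · I3→MUL
c4: I1 WR R0
c5: I2 RO
c13: I2 EX
c14: I2 WR R1
c15: I3 RO
c19: I3 EX
c20: I3 WR R2
c21: I4→MUL
c22: I4 RO
c26: I4 EX
c27: I4 WR R0
c28: I5→MUL
c29: I5 RO · I6→ADD
c33: I5 EX
c34: I5 WR R3
c35: I6 RO
c37: I6 EX
c38: I6 WR R1
c39: I7→ADD
c40: I7 RO
c42: I7 EX
c43: I7 WR R3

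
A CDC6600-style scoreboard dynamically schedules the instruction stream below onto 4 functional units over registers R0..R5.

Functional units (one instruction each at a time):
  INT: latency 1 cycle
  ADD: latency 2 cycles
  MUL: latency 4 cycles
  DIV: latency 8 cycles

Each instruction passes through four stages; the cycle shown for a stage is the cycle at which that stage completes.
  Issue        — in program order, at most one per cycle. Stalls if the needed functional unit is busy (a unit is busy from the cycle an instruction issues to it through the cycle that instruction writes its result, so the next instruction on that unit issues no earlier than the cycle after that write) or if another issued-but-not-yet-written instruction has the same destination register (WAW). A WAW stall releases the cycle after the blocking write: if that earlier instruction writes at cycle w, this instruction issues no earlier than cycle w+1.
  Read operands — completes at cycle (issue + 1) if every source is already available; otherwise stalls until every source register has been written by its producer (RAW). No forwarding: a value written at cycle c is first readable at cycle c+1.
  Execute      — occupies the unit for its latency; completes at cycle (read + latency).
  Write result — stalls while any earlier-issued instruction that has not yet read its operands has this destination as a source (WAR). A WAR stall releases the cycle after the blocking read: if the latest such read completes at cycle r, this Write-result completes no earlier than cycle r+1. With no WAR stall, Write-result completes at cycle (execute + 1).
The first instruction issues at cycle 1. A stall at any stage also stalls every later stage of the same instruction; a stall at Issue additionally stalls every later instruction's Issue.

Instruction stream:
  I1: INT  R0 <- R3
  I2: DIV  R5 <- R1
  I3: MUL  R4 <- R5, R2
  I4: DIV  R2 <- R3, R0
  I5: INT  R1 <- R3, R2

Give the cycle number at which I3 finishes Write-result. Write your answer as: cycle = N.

cycle = 18

cycle 1: I1 issues→INT
cycle 2: I1 reads · I2 issues→DIV
cycle 3: I1 exec-done · I2 reads · I3 issues→MUL
cycle 4: I1 writes R0
cycle 11: I2 exec-done
cycle 12: I2 writes R5
cycle 13: I3 reads · I4 issues→DIV
cycle 14: I4 reads · I5 issues→INT
cycle 17: I3 exec-done
cycle 18: I3 writes R4
cycle 22: I4 exec-done
cycle 23: I4 writes R2
cycle 24: I5 reads
cycle 25: I5 exec-done
cycle 26: I5 writes R1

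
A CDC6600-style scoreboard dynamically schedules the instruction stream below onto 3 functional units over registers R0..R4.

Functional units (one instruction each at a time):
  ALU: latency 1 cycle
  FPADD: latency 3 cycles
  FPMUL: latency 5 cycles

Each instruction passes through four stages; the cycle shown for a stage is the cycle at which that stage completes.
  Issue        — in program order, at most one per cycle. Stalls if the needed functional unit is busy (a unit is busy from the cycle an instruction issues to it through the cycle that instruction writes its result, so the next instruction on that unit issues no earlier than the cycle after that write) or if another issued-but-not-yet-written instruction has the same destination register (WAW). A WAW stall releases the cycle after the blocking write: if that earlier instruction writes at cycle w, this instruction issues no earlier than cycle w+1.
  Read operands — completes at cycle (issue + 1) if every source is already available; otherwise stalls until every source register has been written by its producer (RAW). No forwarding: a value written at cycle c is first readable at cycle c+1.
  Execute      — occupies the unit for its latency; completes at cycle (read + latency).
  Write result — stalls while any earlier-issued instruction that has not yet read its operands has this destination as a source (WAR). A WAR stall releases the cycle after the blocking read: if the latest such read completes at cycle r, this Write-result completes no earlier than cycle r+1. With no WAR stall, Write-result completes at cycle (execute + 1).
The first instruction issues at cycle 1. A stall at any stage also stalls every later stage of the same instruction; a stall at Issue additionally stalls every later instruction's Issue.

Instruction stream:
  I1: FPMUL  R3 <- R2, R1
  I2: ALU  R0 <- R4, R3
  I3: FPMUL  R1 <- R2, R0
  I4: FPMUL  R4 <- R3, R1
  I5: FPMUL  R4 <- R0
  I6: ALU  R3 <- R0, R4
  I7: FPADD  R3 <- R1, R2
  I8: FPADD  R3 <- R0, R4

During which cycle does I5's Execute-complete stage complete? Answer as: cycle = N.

cycle = 33

cycle 1: issue I1 (FPMUL)
cycle 2: I1 read-ops | issue I2 (ALU)
cycle 7: I1 finished on FPMUL
cycle 8: I1→R3
cycle 9: I2 read-ops | issue I3 (FPMUL)
cycle 10: I2 finished on ALU
cycle 11: I2→R0
cycle 12: I3 read-ops
cycle 17: I3 finished on FPMUL
cycle 18: I3→R1
cycle 19: issue I4 (FPMUL)
cycle 20: I4 read-ops
cycle 25: I4 finished on FPMUL
cycle 26: I4→R4
cycle 27: issue I5 (FPMUL)
cycle 28: I5 read-ops | issue I6 (ALU)
cycle 33: I5 finished on FPMUL
cycle 34: I5→R4
cycle 35: I6 read-ops
cycle 36: I6 finished on ALU
cycle 37: I6→R3
cycle 38: issue I7 (FPADD)
cycle 39: I7 read-ops
cycle 42: I7 finished on FPADD
cycle 43: I7→R3
cycle 44: issue I8 (FPADD)
cycle 45: I8 read-ops
cycle 48: I8 finished on FPADD
cycle 49: I8→R3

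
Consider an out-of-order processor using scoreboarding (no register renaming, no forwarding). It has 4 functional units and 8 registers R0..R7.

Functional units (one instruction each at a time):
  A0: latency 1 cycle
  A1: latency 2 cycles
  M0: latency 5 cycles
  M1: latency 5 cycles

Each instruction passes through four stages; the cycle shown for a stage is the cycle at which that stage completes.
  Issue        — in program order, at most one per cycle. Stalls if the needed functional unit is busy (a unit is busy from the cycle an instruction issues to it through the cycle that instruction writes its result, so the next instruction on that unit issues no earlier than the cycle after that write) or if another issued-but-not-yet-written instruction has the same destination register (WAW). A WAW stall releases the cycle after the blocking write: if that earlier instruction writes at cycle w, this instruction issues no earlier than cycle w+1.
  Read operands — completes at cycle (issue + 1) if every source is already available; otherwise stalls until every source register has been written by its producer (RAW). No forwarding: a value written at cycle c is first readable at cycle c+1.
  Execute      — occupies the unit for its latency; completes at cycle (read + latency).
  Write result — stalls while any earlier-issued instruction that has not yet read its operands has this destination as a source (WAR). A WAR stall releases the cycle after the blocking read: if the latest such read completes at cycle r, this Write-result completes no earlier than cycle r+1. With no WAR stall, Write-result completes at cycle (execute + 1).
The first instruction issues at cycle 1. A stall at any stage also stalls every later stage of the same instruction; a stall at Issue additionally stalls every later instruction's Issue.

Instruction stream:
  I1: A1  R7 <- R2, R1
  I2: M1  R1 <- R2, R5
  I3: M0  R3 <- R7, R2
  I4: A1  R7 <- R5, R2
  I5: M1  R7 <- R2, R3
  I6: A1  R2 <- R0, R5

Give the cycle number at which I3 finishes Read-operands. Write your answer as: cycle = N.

c1: I1 dispatched to A1
c2: I1 operands ready; I2 dispatched to M1
c3: I2 operands ready; I3 dispatched to M0
c4: I1 complete
c5: R7←I1
c6: I3 operands ready; I4 dispatched to A1
c7: I4 operands ready
c8: I2 complete
c9: R1←I2; I4 complete
c10: R7←I4
c11: I3 complete; I5 dispatched to M1
c12: R3←I3; I6 dispatched to A1
c13: I5 operands ready; I6 operands ready
c15: I6 complete
c16: R2←I6
c18: I5 complete
c19: R7←I5

cycle = 6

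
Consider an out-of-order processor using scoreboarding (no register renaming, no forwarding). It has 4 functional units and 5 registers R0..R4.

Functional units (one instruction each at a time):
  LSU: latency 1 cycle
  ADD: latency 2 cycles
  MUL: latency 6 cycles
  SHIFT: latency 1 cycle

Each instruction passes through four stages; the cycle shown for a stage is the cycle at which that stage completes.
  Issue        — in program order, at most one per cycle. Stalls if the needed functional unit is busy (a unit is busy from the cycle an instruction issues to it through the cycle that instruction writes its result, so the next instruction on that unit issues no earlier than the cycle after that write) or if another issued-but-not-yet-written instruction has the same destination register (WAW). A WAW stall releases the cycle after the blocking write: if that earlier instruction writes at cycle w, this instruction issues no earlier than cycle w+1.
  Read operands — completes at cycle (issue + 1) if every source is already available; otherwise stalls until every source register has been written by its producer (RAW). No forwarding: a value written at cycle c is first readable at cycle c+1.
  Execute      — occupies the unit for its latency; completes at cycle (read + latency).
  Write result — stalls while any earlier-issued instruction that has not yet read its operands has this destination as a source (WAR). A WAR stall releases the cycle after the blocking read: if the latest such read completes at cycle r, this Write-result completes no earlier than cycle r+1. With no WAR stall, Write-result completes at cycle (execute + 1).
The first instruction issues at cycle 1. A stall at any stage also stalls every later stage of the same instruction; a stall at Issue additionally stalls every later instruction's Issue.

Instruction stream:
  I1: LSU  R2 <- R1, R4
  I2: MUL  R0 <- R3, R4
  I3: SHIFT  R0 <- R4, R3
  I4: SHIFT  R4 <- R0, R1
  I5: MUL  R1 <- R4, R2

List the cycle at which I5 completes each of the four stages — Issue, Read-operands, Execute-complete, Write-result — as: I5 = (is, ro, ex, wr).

c1: I1→LSU
c2: I1 RO | I2→MUL
c3: I1 EX | I2 RO
c4: I1 WR R2
c9: I2 EX
c10: I2 WR R0
c11: I3→SHIFT
c12: I3 RO
c13: I3 EX
c14: I3 WR R0
c15: I4→SHIFT
c16: I4 RO | I5→MUL
c17: I4 EX
c18: I4 WR R4
c19: I5 RO
c25: I5 EX
c26: I5 WR R1

I5 = (16, 19, 25, 26)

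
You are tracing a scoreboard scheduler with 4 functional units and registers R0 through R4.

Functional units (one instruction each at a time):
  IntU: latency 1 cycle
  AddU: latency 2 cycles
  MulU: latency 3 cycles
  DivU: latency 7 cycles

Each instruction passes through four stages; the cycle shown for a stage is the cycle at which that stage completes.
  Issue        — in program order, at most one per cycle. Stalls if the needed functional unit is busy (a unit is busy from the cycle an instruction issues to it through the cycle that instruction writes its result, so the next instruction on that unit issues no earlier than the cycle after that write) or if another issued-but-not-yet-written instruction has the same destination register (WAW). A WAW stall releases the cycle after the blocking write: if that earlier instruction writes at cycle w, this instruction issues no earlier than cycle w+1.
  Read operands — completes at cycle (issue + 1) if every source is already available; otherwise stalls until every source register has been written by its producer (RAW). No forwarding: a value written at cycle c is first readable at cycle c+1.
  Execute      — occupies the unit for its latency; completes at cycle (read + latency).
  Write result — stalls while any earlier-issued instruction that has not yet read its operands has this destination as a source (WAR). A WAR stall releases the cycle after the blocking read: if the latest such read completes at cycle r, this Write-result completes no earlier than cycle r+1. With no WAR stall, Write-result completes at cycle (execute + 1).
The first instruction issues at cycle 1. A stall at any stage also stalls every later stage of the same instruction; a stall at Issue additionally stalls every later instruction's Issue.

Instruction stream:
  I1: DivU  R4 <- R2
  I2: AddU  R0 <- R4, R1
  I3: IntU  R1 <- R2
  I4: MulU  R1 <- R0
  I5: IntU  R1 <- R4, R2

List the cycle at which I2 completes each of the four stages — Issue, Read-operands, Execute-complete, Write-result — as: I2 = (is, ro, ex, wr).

[I1] 1/2/9/10
[I2] 2/11/13/14  (RAW R4: wait I1 write@10)
[I3] 3/4/5/12  (WAR R1: wait I2 read@11)
[I4] 13/15/18/19  (WAW R1: wait I3 write@12; RAW R0: wait I2 write@14)
[I5] 20/21/22/23  (WAW R1: wait I4 write@19)

I2 = (2, 11, 13, 14)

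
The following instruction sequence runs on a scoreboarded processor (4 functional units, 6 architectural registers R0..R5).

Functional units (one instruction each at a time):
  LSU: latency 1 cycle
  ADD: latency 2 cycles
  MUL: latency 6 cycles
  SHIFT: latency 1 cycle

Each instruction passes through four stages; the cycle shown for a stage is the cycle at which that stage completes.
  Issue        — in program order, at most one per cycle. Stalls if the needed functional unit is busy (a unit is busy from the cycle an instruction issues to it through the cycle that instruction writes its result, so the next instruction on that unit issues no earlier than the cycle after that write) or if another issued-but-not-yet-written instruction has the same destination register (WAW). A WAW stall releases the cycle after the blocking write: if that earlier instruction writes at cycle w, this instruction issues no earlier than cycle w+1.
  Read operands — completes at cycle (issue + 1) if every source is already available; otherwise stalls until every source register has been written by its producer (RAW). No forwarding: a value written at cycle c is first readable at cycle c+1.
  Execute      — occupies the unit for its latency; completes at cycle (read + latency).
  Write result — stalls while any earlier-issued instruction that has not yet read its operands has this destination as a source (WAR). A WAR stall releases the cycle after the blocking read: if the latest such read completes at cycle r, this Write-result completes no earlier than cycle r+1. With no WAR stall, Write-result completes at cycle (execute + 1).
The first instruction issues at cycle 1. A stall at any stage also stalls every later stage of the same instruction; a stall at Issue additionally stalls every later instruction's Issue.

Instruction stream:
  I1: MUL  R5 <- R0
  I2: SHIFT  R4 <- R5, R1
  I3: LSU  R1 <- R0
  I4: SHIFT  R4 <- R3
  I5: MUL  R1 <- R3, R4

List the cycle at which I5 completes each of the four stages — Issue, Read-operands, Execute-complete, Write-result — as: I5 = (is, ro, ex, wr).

I1: IS=1 RO=2 EX=8 WR=9
I2: IS=2 RO=10 EX=11 WR=12  [RAW R5: wait I1 write@9]
I3: IS=3 RO=4 EX=5 WR=11  [WAR R1: wait I2 read@10]
I4: IS=13 RO=14 EX=15 WR=16  [struct: SHIFT busy until I2 writes@12]
I5: IS=14 RO=17 EX=23 WR=24  [RAW R4: wait I4 write@16]

I5 = (14, 17, 23, 24)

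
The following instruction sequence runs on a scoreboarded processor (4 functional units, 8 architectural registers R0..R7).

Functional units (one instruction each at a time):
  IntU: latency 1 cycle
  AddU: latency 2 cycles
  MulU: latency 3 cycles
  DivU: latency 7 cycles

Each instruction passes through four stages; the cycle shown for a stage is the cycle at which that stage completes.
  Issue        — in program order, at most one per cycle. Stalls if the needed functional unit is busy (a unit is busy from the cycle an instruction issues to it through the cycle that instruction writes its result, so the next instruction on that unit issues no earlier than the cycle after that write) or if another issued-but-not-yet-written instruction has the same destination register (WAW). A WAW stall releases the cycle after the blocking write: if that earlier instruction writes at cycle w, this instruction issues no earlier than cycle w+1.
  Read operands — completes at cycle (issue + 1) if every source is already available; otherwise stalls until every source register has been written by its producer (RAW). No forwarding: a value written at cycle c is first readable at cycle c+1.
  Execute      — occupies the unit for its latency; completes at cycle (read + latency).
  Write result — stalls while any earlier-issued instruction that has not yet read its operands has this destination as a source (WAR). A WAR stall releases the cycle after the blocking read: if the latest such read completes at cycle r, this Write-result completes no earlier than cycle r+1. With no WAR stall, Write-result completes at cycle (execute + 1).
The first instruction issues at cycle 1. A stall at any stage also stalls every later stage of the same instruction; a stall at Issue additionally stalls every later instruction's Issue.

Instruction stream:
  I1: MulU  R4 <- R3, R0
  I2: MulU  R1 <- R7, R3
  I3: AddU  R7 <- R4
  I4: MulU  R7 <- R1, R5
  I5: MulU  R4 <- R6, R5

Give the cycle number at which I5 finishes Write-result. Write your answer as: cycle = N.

cycle = 24

I1: IS=1 RO=2 EX=5 WR=6
I2: IS=7 RO=8 EX=11 WR=12  [struct: MulU busy until I1 writes@6]
I3: IS=8 RO=9 EX=11 WR=12
I4: IS=13 RO=14 EX=17 WR=18  [WAW R7: wait I3 write@12]
I5: IS=19 RO=20 EX=23 WR=24  [struct: MulU busy until I4 writes@18]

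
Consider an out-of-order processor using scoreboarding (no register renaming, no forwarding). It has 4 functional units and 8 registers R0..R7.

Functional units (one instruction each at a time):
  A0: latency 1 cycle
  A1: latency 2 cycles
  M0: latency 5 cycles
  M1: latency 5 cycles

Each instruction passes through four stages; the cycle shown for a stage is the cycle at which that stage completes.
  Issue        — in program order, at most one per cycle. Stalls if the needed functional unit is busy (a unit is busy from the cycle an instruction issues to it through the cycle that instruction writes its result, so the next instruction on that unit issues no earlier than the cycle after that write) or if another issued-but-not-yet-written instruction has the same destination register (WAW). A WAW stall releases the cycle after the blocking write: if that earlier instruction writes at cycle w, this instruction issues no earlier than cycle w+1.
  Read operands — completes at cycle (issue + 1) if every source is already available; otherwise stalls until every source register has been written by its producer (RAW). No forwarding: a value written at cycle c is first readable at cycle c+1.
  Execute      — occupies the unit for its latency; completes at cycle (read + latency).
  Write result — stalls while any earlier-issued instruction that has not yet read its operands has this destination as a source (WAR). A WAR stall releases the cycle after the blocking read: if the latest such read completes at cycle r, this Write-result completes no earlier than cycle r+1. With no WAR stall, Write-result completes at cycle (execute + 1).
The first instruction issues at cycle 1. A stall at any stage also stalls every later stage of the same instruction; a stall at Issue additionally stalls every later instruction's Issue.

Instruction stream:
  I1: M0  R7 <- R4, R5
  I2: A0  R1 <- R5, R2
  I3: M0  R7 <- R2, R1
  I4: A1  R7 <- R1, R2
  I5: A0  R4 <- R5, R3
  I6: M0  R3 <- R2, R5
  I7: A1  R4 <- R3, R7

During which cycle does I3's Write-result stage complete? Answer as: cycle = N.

[1] I1 issues→M0
[2] I1 reads; I2 issues→A0
[3] I2 reads
[4] I2 exec-done
[5] I2 writes R1
[7] I1 exec-done
[8] I1 writes R7
[9] I3 issues→M0
[10] I3 reads
[15] I3 exec-done
[16] I3 writes R7
[17] I4 issues→A1
[18] I4 reads; I5 issues→A0
[19] I5 reads; I6 issues→M0
[20] I4 exec-done; I5 exec-done; I6 reads
[21] I4 writes R7; I5 writes R4
[22] I7 issues→A1
[25] I6 exec-done
[26] I6 writes R3
[27] I7 reads
[29] I7 exec-done
[30] I7 writes R4

cycle = 16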